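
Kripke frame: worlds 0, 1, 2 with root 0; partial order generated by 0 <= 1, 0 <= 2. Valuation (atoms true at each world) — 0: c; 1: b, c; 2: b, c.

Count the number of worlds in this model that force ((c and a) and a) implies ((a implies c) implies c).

3

0: forces it.
1: forces it.
2: forces it.
Worlds forcing the formula: {0, 1, 2}.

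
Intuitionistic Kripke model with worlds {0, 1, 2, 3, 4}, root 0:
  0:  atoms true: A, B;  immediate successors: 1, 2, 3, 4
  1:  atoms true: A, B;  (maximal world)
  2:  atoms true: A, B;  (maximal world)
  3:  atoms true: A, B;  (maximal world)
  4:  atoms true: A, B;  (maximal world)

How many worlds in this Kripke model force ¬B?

0: does not force it — 0 ⊮ ¬B since 0 is accessible from 0 and 0 ⊩ B.
1: does not force it — 1 ⊮ ¬B since 1 is accessible from 1 and 1 ⊩ B.
2: does not force it.
3: does not force it.
4: does not force it.
Worlds forcing the formula: { }.

0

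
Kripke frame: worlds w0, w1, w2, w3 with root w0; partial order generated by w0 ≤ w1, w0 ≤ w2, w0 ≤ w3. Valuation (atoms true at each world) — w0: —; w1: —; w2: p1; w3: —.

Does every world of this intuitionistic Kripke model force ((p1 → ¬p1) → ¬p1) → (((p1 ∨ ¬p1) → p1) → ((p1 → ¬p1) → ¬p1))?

Yes

w0 ⊩ ((p1 → ¬p1) → ¬p1) → (((p1 ∨ ¬p1) → p1) → ((p1 → ¬p1) → ¬p1)): every world accessible from w0 that forces (p1 → ¬p1) → ¬p1 (namely w0, w1, w2, w3) also forces ((p1 ∨ ¬p1) → p1) → ((p1 → ¬p1) → ¬p1).
Since the root w0 forces ((p1 → ¬p1) → ¬p1) → (((p1 ∨ ¬p1) → p1) → ((p1 → ¬p1) → ¬p1)) and forcing is persistent (monotone upward), every world forces it.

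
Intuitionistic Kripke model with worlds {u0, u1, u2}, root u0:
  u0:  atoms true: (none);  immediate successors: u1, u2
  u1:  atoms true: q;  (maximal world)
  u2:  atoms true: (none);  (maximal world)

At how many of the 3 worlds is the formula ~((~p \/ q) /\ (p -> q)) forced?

u0: does not force it — u0 ||-/- ~((~p \/ q) /\ (p -> q)) since u0 is accessible from u0 and u0 ||- (~p \/ q) /\ (p -> q).
u1: does not force it — u1 ||-/- ~((~p \/ q) /\ (p -> q)) since u1 is accessible from u1 and u1 ||- (~p \/ q) /\ (p -> q).
u2: does not force it — u2 ||-/- ~((~p \/ q) /\ (p -> q)) since u2 is accessible from u2 and u2 ||- (~p \/ q) /\ (p -> q).
Worlds forcing the formula: { }.

0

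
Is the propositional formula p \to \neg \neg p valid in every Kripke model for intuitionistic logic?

Yes

This is double-negation introduction, which is intuitionistically derivable.
If a world forces p then every accessible world forces p (persistence), so none forces \neg p; hence \neg \neg p.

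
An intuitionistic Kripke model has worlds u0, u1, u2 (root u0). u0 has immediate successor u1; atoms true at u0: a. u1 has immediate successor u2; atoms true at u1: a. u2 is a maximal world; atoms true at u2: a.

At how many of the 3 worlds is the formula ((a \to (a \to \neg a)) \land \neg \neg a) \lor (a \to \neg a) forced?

0

u0: does not force it — u0 \nVdash ((a \to (a \to \neg a)) \land \neg \neg a) \lor (a \to \neg a): neither disjunct is forced at u0.
u1: does not force it — u1 \nVdash ((a \to (a \to \neg a)) \land \neg \neg a) \lor (a \to \neg a): neither disjunct is forced at u1.
u2: does not force it.
Worlds forcing the formula: { }.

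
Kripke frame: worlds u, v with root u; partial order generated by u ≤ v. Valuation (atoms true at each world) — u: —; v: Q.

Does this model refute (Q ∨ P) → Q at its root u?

u ⊩ (Q ∨ P) → Q: every world accessible from u that forces Q ∨ P (namely v) also forces Q.
So the root u forces (Q ∨ P) → Q; the model is not a countermodel.

No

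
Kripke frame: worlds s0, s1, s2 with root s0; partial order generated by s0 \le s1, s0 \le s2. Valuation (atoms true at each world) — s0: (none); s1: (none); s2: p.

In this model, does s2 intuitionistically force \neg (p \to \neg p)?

Yes

s2 \Vdash \neg (p \to \neg p): no world accessible from s2 forces p \to \neg p.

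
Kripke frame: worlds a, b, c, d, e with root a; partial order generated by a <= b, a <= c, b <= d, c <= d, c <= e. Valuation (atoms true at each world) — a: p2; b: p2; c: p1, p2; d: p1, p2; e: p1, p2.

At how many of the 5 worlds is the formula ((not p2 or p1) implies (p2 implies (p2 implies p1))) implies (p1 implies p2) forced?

5

a: forces it.
b: forces it.
c: forces it.
d: forces it.
e: forces it.
Worlds forcing the formula: {a, b, c, d, e}.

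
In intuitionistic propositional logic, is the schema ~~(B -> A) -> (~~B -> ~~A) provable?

This is the distribution of double negation over implication, which is intuitionistically derivable.
Assume ~~(B -> A) and ~~B; suppose ~A. Then B -> A would give ~B (by contraposition), contradicting ~~B; so ~(B -> A), contradicting ~~(B -> A). Hence ~~A.

Yes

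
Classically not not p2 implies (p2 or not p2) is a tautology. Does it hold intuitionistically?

This is a variant of double-negation elimination (deriving excluded middle from double negation), which is not intuitionistically valid.
A Kripke countermodel: worlds w0, w1; order generated by w0 <= w1; atoms true at each world — w0:{}; w1:{p2}.
w0 does not force not not p2 implies (p2 or not p2): already at w0 itself, w0 forces not not p2 but w0 does not force p2 or not p2.
w0 does not force p2 or not p2: neither disjunct is forced at w0.
w0 lacks atom p2, so w0 does not force p2.
So the root w0 does not force the formula.

No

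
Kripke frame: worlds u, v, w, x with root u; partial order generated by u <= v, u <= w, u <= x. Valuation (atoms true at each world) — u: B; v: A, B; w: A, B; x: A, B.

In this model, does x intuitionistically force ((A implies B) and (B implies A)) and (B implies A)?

Yes

x forces ((A implies B) and (B implies A)) and (B implies A) since x forces both conjuncts.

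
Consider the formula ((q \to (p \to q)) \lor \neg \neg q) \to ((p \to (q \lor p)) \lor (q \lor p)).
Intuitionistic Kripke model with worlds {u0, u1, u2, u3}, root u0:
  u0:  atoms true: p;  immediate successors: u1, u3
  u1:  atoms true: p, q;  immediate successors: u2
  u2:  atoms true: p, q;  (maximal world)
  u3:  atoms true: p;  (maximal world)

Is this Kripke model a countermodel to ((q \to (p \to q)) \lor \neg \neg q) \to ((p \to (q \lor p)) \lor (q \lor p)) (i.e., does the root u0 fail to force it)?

No

u0 \Vdash ((q \to (p \to q)) \lor \neg \neg q) \to ((p \to (q \lor p)) \lor (q \lor p)): every world accessible from u0 that forces (q \to (p \to q)) \lor \neg \neg q (namely u0, u1, u2, u3) also forces (p \to (q \lor p)) \lor (q \lor p).
So the root u0 forces ((q \to (p \to q)) \lor \neg \neg q) \to ((p \to (q \lor p)) \lor (q \lor p)); the model is not a countermodel.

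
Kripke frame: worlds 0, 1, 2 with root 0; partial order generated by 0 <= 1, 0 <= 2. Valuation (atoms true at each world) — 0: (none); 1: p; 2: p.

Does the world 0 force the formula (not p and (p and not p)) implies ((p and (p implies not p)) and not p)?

Yes

0 forces (not p and (p and not p)) implies ((p and (p implies not p)) and not p) vacuously: no world accessible from 0 forces the antecedent not p and (p and not p).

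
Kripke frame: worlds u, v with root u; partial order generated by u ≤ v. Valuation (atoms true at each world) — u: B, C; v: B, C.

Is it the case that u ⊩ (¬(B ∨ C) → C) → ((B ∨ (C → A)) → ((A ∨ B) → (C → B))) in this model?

u ⊩ (¬(B ∨ C) → C) → ((B ∨ (C → A)) → ((A ∨ B) → (C → B))): every world accessible from u that forces ¬(B ∨ C) → C (namely u, v) also forces (B ∨ (C → A)) → ((A ∨ B) → (C → B)).

Yes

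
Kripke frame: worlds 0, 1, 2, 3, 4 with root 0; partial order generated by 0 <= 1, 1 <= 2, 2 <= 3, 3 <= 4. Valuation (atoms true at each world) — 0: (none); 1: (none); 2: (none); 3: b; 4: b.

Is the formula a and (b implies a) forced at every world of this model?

No

Not every world: 0 does not force a and (b implies a).
0 does not force a and (b implies a) since 0 fails a.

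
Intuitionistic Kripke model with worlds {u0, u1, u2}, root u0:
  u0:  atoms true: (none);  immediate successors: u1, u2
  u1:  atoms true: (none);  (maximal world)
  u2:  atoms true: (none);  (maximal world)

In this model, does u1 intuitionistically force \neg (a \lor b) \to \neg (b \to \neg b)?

u1 \nVdash \neg (a \lor b) \to \neg (b \to \neg b): already at u1 itself, u1 \Vdash \neg (a \lor b) but u1 \nVdash \neg (b \to \neg b).
u1 \nVdash \neg (b \to \neg b) since u1 is accessible from u1 and u1 \Vdash b \to \neg b.
u1 \Vdash b \to \neg b vacuously: no world accessible from u1 forces the antecedent b.

No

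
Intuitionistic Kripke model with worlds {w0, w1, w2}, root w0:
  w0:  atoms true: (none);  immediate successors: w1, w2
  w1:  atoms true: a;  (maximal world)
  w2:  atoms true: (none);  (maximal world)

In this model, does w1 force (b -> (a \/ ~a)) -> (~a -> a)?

Yes

w1 ||- (b -> (a \/ ~a)) -> (~a -> a): every world accessible from w1 that forces b -> (a \/ ~a) (namely w1) also forces ~a -> a.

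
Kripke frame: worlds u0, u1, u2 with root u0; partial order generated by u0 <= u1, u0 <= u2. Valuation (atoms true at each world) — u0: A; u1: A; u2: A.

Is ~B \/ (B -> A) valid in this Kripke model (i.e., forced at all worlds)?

u0 ||- ~B \/ (B -> A) via the disjunct ~B.
Since the root u0 forces ~B \/ (B -> A) and forcing is persistent (monotone upward), every world forces it.

Yes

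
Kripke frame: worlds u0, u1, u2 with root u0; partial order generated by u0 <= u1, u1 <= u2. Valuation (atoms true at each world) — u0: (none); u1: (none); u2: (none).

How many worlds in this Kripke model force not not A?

u0: does not force it — u0 does not force not not A since u0 is accessible from u0 and u0 forces not A.
u1: does not force it — u1 does not force not not A since u1 is accessible from u1 and u1 forces not A.
u2: does not force it — u2 does not force not not A since u2 is accessible from u2 and u2 forces not A.
Worlds forcing the formula: { }.

0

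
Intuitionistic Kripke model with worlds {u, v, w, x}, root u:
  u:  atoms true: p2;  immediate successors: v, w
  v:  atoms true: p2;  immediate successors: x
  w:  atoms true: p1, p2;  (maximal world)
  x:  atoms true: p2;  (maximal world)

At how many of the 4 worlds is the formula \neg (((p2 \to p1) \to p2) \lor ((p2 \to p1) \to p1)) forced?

0

u: does not force it — u \nVdash \neg (((p2 \to p1) \to p2) \lor ((p2 \to p1) \to p1)) since u is accessible from u and u \Vdash ((p2 \to p1) \to p2) \lor ((p2 \to p1) \to p1).
v: does not force it.
w: does not force it.
x: does not force it.
Worlds forcing the formula: { }.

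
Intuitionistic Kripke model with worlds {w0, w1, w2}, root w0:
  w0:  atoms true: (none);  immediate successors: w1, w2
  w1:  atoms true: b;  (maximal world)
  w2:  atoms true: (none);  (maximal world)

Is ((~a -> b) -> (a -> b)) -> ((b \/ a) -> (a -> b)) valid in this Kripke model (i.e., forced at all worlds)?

w0 ||- ((~a -> b) -> (a -> b)) -> ((b \/ a) -> (a -> b)): every world accessible from w0 that forces (~a -> b) -> (a -> b) (namely w0, w1, w2) also forces (b \/ a) -> (a -> b).
Since the root w0 forces ((~a -> b) -> (a -> b)) -> ((b \/ a) -> (a -> b)) and forcing is persistent (monotone upward), every world forces it.

Yes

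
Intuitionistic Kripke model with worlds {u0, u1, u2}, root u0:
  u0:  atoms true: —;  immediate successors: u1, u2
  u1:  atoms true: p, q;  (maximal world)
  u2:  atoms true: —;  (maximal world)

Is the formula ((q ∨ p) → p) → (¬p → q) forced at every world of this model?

Not every world: u0 ⊮ ((q ∨ p) → p) → (¬p → q).
u0 ⊮ ((q ∨ p) → p) → (¬p → q): already at u0 itself, u0 ⊩ (q ∨ p) → p but u0 ⊮ ¬p → q.
u0 ⊮ ¬p → q: at the accessible world u2, u2 ⊩ ¬p but u2 ⊮ q.

No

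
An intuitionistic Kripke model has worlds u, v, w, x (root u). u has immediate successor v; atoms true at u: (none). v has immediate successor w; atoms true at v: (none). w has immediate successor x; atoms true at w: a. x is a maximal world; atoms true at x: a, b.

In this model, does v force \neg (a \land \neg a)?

Yes

v \Vdash \neg (a \land \neg a): no world accessible from v forces a \land \neg a.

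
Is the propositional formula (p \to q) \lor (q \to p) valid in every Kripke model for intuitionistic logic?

This is the Gödel–Dummett linearity axiom, which is not intuitionistically valid.
A Kripke countermodel: worlds a, b, c; order generated by a \le b, a \le c; atoms true at each world — a:{}; b:{p}; c:{q}.
a \nVdash (p \to q) \lor (q \to p): neither disjunct is forced at a.
a \nVdash p \to q: at the accessible world b, b \Vdash p but b \nVdash q.
b lacks atom q, so b \nVdash q.
So the root a does not force the formula.

No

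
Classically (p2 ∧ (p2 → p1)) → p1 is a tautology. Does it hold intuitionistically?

Yes

This is modus ponens in implicational form, which is intuitionistically derivable.
If a world forces p2 and p2 → p1, then applying the implication at that world (which is accessible from itself) gives p1.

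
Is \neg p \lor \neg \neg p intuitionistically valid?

This is the weak law of excluded middle, which is not intuitionistically valid.
A Kripke countermodel: worlds 0, 1, 2; order generated by 0 \le 1, 0 \le 2; atoms true at each world — 0:{}; 1:{p}; 2:{}.
0 \nVdash \neg p \lor \neg \neg p: neither disjunct is forced at 0.
0 \nVdash \neg p since 1 is accessible from 0 and 1 \Vdash p.
So the root 0 does not force the formula.

No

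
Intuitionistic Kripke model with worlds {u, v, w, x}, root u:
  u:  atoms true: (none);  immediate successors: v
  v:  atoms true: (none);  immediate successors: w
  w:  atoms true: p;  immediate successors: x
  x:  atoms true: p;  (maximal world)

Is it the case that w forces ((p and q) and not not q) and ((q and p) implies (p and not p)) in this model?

No

w does not force ((p and q) and not not q) and ((q and p) implies (p and not p)) since w fails (p and q) and not not q.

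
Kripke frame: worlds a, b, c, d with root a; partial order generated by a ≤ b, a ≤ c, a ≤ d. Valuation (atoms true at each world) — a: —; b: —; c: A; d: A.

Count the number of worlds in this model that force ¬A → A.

2

a: does not force it — a ⊮ ¬A → A: at the accessible world b, b ⊩ ¬A but b ⊮ A.
b: does not force it — b ⊮ ¬A → A: already at b itself, b ⊩ ¬A but b ⊮ A.
c: forces it.
d: forces it.
Worlds forcing the formula: {c, d}.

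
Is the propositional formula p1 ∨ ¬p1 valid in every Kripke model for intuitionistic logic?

No

This is the law of excluded middle, which is not intuitionistically valid.
A Kripke countermodel: worlds w0, w1; order generated by w0 ≤ w1; atoms true at each world — w0:{}; w1:{p1}.
w0 ⊮ p1 ∨ ¬p1: neither disjunct is forced at w0.
w0 lacks atom p1, so w0 ⊮ p1.
So the root w0 does not force the formula.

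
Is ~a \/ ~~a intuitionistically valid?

No

This is the weak law of excluded middle, which is not intuitionistically valid.
A Kripke countermodel: worlds w0, w1, w2; order generated by w0 <= w1, w0 <= w2; atoms true at each world — w0:{}; w1:{a}; w2:{}.
w0 ||-/- ~a \/ ~~a: neither disjunct is forced at w0.
w0 ||-/- ~a since w1 is accessible from w0 and w1 ||- a.
So the root w0 does not force the formula.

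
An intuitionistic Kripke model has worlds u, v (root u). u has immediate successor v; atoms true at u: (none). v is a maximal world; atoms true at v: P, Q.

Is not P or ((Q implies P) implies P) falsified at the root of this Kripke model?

Yes

u does not force not P or ((Q implies P) implies P): neither disjunct is forced at u.
u does not force not P since v is accessible from u and v forces P.
So the root u does not force not P or ((Q implies P) implies P); the model is a countermodel.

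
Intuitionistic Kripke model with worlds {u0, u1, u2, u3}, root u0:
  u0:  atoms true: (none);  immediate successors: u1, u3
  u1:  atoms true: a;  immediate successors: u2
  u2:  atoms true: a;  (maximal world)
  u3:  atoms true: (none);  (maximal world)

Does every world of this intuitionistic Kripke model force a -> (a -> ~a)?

No

Not every world: u0 ||-/- a -> (a -> ~a).
u0 ||-/- a -> (a -> ~a): at the accessible world u1, u1 ||- a but u1 ||-/- a -> ~a.
u1 ||-/- a -> ~a: already at u1 itself, u1 ||- a but u1 ||-/- ~a.
u1 ||-/- ~a since u1 is accessible from u1 and u1 ||- a.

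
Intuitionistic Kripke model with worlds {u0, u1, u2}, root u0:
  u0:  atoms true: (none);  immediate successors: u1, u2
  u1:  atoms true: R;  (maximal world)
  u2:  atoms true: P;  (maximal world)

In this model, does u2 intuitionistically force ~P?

No

u2 ||-/- ~P since u2 is accessible from u2 and u2 ||- P.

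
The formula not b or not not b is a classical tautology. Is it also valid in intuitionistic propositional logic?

No

This is the weak law of excluded middle, which is not intuitionistically valid.
A Kripke countermodel: worlds w0, w1, w2; order generated by w0 <= w1, w0 <= w2; atoms true at each world — w0:{}; w1:{b}; w2:{}.
w0 does not force not b or not not b: neither disjunct is forced at w0.
w0 does not force not b since w1 is accessible from w0 and w1 forces b.
So the root w0 does not force the formula.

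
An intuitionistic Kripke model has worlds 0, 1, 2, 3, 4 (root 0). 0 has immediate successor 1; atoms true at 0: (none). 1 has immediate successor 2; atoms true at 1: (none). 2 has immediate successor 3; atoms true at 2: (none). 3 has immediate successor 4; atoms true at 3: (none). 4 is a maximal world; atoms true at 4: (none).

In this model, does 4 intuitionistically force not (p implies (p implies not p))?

No

4 does not force not (p implies (p implies not p)) since 4 is accessible from 4 and 4 forces p implies (p implies not p).
4 forces p implies (p implies not p) vacuously: no world accessible from 4 forces the antecedent p.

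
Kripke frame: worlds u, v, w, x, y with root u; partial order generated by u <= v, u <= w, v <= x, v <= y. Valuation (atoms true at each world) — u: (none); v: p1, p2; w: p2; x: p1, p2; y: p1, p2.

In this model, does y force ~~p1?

y ||- ~~p1: no world accessible from y forces ~p1.

Yes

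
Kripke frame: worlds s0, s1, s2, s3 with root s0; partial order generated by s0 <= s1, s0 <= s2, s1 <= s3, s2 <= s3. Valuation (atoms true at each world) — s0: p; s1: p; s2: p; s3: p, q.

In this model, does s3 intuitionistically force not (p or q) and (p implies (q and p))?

No

s3 does not force not (p or q) and (p implies (q and p)) since s3 fails not (p or q).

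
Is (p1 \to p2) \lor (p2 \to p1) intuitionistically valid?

This is the Gödel–Dummett linearity axiom, which is not intuitionistically valid.
A Kripke countermodel: worlds w0, w1, w2; order generated by w0 \le w1, w0 \le w2; atoms true at each world — w0:{}; w1:{p1}; w2:{p2}.
w0 \nVdash (p1 \to p2) \lor (p2 \to p1): neither disjunct is forced at w0.
w0 \nVdash p1 \to p2: at the accessible world w1, w1 \Vdash p1 but w1 \nVdash p2.
w1 lacks atom p2, so w1 \nVdash p2.
So the root w0 does not force the formula.

No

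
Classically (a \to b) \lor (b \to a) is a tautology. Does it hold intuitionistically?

No

This is the Gödel–Dummett linearity axiom, which is not intuitionistically valid.
A Kripke countermodel: worlds 0, 1, 2; order generated by 0 \le 1, 0 \le 2; atoms true at each world — 0:{}; 1:{a}; 2:{b}.
0 \nVdash (a \to b) \lor (b \to a): neither disjunct is forced at 0.
0 \nVdash a \to b: at the accessible world 1, 1 \Vdash a but 1 \nVdash b.
1 lacks atom b, so 1 \nVdash b.
So the root 0 does not force the formula.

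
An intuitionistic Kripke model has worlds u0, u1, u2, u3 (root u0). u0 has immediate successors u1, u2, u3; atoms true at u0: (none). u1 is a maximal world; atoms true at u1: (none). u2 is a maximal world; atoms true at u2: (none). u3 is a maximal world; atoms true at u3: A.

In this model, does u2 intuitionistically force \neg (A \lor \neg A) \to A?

u2 \Vdash \neg (A \lor \neg A) \to A vacuously: no world accessible from u2 forces the antecedent \neg (A \lor \neg A).

Yes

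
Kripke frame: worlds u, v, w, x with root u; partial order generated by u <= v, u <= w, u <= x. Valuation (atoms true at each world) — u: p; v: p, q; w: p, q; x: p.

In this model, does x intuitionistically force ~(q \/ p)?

No

x ||-/- ~(q \/ p) since x is accessible from x and x ||- q \/ p.
x ||- q \/ p via the disjunct p.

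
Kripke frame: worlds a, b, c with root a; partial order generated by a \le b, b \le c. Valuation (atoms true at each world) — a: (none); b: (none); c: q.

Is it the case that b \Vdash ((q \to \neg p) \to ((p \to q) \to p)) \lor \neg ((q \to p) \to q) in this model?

No

b \nVdash ((q \to \neg p) \to ((p \to q) \to p)) \lor \neg ((q \to p) \to q): neither disjunct is forced at b.
b \nVdash (q \to \neg p) \to ((p \to q) \to p): already at b itself, b \Vdash q \to \neg p but b \nVdash (p \to q) \to p.
b \nVdash (p \to q) \to p: already at b itself, b \Vdash p \to q but b \nVdash p.
b lacks atom p, so b \nVdash p.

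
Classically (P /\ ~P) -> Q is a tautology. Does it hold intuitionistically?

Yes

This is an instance of ex falso quodlibet, which is intuitionistically derivable.
No world can force both P and ~P, so the antecedent P /\ ~P is never forced and the implication holds vacuously at every world.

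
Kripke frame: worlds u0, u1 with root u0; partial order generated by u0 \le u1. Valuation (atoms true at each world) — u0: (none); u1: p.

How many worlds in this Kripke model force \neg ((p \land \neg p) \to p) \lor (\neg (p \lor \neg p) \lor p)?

1

u0: does not force it — u0 \nVdash \neg ((p \land \neg p) \to p) \lor (\neg (p \lor \neg p) \lor p): neither disjunct is forced at u0.
u1: forces it.
Worlds forcing the formula: {u1}.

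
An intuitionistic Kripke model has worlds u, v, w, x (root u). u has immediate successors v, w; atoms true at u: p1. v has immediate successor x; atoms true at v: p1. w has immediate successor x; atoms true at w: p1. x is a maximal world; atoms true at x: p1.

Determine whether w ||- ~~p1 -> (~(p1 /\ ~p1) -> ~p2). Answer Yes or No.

Yes

w ||- ~~p1 -> (~(p1 /\ ~p1) -> ~p2): every world accessible from w that forces ~~p1 (namely w, x) also forces ~(p1 /\ ~p1) -> ~p2.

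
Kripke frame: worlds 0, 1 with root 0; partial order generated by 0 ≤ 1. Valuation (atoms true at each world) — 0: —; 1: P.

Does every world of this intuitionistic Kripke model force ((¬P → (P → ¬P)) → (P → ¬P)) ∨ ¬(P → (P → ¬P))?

Yes

0 ⊩ ((¬P → (P → ¬P)) → (P → ¬P)) ∨ ¬(P → (P → ¬P)) via the disjunct ¬(P → (P → ¬P)).
Since the root 0 forces ((¬P → (P → ¬P)) → (P → ¬P)) ∨ ¬(P → (P → ¬P)) and forcing is persistent (monotone upward), every world forces it.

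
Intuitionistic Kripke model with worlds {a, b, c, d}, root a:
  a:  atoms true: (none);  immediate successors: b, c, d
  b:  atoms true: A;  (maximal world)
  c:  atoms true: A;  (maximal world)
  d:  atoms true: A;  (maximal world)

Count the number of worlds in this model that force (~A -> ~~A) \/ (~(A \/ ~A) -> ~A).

4

a: forces it.
b: forces it.
c: forces it.
d: forces it.
Worlds forcing the formula: {a, b, c, d}.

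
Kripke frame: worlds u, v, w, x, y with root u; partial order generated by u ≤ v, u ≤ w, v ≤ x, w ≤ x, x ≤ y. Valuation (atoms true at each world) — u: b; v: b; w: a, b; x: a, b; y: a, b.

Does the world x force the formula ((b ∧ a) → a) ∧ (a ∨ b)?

Yes

x ⊩ ((b ∧ a) → a) ∧ (a ∨ b) since x forces both conjuncts.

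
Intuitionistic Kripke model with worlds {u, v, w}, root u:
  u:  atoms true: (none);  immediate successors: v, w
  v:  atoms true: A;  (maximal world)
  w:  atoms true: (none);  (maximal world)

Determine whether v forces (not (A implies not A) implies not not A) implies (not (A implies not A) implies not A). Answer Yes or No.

No

v does not force (not (A implies not A) implies not not A) implies (not (A implies not A) implies not A): already at v itself, v forces not (A implies not A) implies not not A but v does not force not (A implies not A) implies not A.
v does not force not (A implies not A) implies not A: already at v itself, v forces not (A implies not A) but v does not force not A.
v does not force not A since v is accessible from v and v forces A.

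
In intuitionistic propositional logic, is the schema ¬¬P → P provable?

This is double-negation elimination, which is not intuitionistically valid.
A Kripke countermodel: worlds 0, 1; order generated by 0 ≤ 1; atoms true at each world — 0:{}; 1:{P}.
0 ⊮ ¬¬P → P: already at 0 itself, 0 ⊩ ¬¬P but 0 ⊮ P.
0 lacks atom P, so 0 ⊮ P.
So the root 0 does not force the formula.

No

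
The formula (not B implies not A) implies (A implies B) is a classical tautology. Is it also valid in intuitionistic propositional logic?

No

This is the converse of contraposition, which is not intuitionistically valid.
A Kripke countermodel: worlds w0, w1; order generated by w0 <= w1; atoms true at each world — w0:{A}; w1:{A,B}.
w0 does not force (not B implies not A) implies (A implies B): already at w0 itself, w0 forces not B implies not A but w0 does not force A implies B.
w0 does not force A implies B: already at w0 itself, w0 forces A but w0 does not force B.
w0 lacks atom B, so w0 does not force B.
So the root w0 does not force the formula.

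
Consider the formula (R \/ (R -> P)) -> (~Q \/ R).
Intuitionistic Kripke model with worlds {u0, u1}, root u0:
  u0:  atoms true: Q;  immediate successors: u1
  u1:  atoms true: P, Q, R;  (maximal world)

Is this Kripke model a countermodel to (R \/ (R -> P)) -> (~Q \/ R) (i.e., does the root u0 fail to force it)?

u0 ||-/- (R \/ (R -> P)) -> (~Q \/ R): already at u0 itself, u0 ||- R \/ (R -> P) but u0 ||-/- ~Q \/ R.
u0 ||-/- ~Q \/ R: neither disjunct is forced at u0.
u0 ||-/- ~Q since u0 is accessible from u0 and u0 ||- Q.
So the root u0 does not force (R \/ (R -> P)) -> (~Q \/ R); the model is a countermodel.

Yes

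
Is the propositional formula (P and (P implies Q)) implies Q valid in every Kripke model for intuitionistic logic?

Yes

This is modus ponens in implicational form, which is intuitionistically derivable.
If a world forces P and P implies Q, then applying the implication at that world (which is accessible from itself) gives Q.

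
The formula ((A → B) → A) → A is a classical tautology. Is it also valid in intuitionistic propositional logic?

This is Peirce's law, which is not intuitionistically valid.
A Kripke countermodel: worlds u, v; order generated by u ≤ v; atoms true at each world — u:{}; v:{A}.
u ⊮ ((A → B) → A) → A: already at u itself, u ⊩ (A → B) → A but u ⊮ A.
u lacks atom A, so u ⊮ A.
So the root u does not force the formula.

No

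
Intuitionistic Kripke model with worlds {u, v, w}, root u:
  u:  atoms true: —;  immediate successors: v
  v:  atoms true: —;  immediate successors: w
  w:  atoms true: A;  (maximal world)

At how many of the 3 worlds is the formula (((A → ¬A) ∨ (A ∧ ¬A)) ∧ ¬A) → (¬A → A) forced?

3

u: forces it.
v: forces it.
w: forces it.
Worlds forcing the formula: {u, v, w}.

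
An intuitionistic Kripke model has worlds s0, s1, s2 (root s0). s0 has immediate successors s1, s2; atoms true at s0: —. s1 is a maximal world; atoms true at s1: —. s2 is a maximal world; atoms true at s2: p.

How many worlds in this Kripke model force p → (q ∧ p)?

1

s0: does not force it — s0 ⊮ p → (q ∧ p): at the accessible world s2, s2 ⊩ p but s2 ⊮ q ∧ p.
s1: forces it.
s2: does not force it — s2 ⊮ p → (q ∧ p): already at s2 itself, s2 ⊩ p but s2 ⊮ q ∧ p.
Worlds forcing the formula: {s1}.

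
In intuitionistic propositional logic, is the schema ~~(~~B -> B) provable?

This is the double negation of double-negation elimination, which is intuitionistically derivable.
By Glivenko's theorem the double negation of any classical propositional tautology is intuitionistically provable; ~~B -> B is classically a tautology.

Yes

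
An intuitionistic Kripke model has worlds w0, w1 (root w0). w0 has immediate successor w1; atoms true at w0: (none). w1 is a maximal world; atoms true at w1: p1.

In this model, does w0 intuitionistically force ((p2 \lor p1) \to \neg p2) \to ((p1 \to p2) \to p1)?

Yes

w0 \Vdash ((p2 \lor p1) \to \neg p2) \to ((p1 \to p2) \to p1): every world accessible from w0 that forces (p2 \lor p1) \to \neg p2 (namely w0, w1) also forces (p1 \to p2) \to p1.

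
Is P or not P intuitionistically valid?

This is the law of excluded middle, which is not intuitionistically valid.
A Kripke countermodel: worlds u0, u1; order generated by u0 <= u1; atoms true at each world — u0:{}; u1:{P}.
u0 does not force P or not P: neither disjunct is forced at u0.
u0 lacks atom P, so u0 does not force P.
So the root u0 does not force the formula.

No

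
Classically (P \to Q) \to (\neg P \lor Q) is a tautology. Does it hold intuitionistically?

No

This is the material-implication-as-disjunction principle, which is not intuitionistically valid.
A Kripke countermodel: worlds w0, w1; order generated by w0 \le w1; atoms true at each world — w0:{}; w1:{P,Q}.
w0 \nVdash (P \to Q) \to (\neg P \lor Q): already at w0 itself, w0 \Vdash P \to Q but w0 \nVdash \neg P \lor Q.
w0 \nVdash \neg P \lor Q: neither disjunct is forced at w0.
w0 \nVdash \neg P since w1 is accessible from w0 and w1 \Vdash P.
So the root w0 does not force the formula.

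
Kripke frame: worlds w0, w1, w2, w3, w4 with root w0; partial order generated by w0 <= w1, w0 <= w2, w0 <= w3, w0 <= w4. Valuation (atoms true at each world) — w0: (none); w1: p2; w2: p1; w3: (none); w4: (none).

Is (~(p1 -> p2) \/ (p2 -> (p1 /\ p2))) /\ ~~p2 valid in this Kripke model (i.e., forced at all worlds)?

No

Not every world: w0 ||-/- (~(p1 -> p2) \/ (p2 -> (p1 /\ p2))) /\ ~~p2.
w0 ||-/- (~(p1 -> p2) \/ (p2 -> (p1 /\ p2))) /\ ~~p2 since w0 fails ~(p1 -> p2) \/ (p2 -> (p1 /\ p2)).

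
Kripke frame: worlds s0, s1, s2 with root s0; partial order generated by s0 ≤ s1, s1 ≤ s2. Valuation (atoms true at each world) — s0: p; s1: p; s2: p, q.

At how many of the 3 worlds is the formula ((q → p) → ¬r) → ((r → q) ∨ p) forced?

3

s0: forces it.
s1: forces it.
s2: forces it.
Worlds forcing the formula: {s0, s1, s2}.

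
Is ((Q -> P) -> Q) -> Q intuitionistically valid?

No

This is Peirce's law, which is not intuitionistically valid.
A Kripke countermodel: worlds u, v; order generated by u <= v; atoms true at each world — u:{}; v:{Q}.
u ||-/- ((Q -> P) -> Q) -> Q: already at u itself, u ||- (Q -> P) -> Q but u ||-/- Q.
u lacks atom Q, so u ||-/- Q.
So the root u does not force the formula.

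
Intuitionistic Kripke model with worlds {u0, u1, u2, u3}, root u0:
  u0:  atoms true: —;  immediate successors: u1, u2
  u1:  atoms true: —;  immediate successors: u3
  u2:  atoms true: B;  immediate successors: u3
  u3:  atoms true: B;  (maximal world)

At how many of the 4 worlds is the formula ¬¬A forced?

0

u0: does not force it — u0 ⊮ ¬¬A since u0 is accessible from u0 and u0 ⊩ ¬A.
u1: does not force it.
u2: does not force it.
u3: does not force it.
Worlds forcing the formula: { }.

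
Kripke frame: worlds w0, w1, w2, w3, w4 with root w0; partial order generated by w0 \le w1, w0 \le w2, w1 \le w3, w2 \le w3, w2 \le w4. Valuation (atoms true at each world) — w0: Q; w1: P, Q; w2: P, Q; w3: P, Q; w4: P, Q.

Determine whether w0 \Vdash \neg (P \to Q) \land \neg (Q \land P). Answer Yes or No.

w0 \nVdash \neg (P \to Q) \land \neg (Q \land P) since w0 fails \neg (P \to Q).

No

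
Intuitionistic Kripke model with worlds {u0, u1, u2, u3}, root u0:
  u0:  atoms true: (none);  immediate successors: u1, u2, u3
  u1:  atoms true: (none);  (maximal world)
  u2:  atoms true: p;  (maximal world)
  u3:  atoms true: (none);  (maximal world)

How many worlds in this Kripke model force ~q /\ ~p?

u0: does not force it — u0 ||-/- ~q /\ ~p since u0 fails ~p.
u1: forces it.
u2: does not force it — u2 ||-/- ~q /\ ~p since u2 fails ~p.
u3: forces it.
Worlds forcing the formula: {u1, u3}.

2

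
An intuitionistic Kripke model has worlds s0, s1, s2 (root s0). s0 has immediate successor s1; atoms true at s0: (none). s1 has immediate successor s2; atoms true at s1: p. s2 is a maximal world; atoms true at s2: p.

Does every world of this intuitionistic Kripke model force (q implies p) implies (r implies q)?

Yes

s0 forces (q implies p) implies (r implies q): every world accessible from s0 that forces q implies p (namely s0, s1, s2) also forces r implies q.
Since the root s0 forces (q implies p) implies (r implies q) and forcing is persistent (monotone upward), every world forces it.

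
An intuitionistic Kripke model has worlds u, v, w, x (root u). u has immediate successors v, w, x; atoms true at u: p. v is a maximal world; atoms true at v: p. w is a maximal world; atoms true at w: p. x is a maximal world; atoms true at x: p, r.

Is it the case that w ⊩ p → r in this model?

No

w ⊮ p → r: already at w itself, w ⊩ p but w ⊮ r.
w lacks atom r, so w ⊮ r.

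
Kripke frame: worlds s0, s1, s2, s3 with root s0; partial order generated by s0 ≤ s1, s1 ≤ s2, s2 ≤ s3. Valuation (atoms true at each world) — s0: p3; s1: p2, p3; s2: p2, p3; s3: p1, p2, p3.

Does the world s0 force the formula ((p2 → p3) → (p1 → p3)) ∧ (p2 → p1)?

s0 ⊮ ((p2 → p3) → (p1 → p3)) ∧ (p2 → p1) since s0 fails p2 → p1.

No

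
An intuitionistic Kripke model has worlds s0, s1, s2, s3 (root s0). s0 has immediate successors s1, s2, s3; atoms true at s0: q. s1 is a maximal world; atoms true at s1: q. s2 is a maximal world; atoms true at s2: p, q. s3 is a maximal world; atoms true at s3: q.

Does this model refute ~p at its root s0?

Yes

s0 ||-/- ~p since s2 is accessible from s0 and s2 ||- p.
So the root s0 does not force ~p; the model is a countermodel.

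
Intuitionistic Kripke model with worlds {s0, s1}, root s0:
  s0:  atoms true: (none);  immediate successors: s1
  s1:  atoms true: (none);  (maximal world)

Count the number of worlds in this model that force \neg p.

s0: forces it.
s1: forces it.
Worlds forcing the formula: {s0, s1}.

2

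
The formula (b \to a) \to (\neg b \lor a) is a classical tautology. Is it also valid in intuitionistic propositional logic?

No

This is the material-implication-as-disjunction principle, which is not intuitionistically valid.
A Kripke countermodel: worlds w0, w1; order generated by w0 \le w1; atoms true at each world — w0:{}; w1:{a,b}.
w0 \nVdash (b \to a) \to (\neg b \lor a): already at w0 itself, w0 \Vdash b \to a but w0 \nVdash \neg b \lor a.
w0 \nVdash \neg b \lor a: neither disjunct is forced at w0.
w0 \nVdash \neg b since w1 is accessible from w0 and w1 \Vdash b.
So the root w0 does not force the formula.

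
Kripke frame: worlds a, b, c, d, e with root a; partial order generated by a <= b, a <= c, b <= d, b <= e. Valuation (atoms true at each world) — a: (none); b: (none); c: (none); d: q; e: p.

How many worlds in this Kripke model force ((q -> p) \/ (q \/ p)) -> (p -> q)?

2

a: does not force it — a ||-/- ((q -> p) \/ (q \/ p)) -> (p -> q): at the accessible world e, e ||- (q -> p) \/ (q \/ p) but e ||-/- p -> q.
b: does not force it — b ||-/- ((q -> p) \/ (q \/ p)) -> (p -> q): at the accessible world e, e ||- (q -> p) \/ (q \/ p) but e ||-/- p -> q.
c: forces it.
d: forces it.
e: does not force it — e ||-/- ((q -> p) \/ (q \/ p)) -> (p -> q): already at e itself, e ||- (q -> p) \/ (q \/ p) but e ||-/- p -> q.
Worlds forcing the formula: {c, d}.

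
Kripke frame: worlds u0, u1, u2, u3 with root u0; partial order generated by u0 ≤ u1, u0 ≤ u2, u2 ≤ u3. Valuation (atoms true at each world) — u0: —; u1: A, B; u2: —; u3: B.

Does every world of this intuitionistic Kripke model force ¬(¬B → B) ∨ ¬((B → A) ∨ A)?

Not every world: u0 ⊮ ¬(¬B → B) ∨ ¬((B → A) ∨ A).
u0 ⊮ ¬(¬B → B) ∨ ¬((B → A) ∨ A): neither disjunct is forced at u0.
u0 ⊮ ¬(¬B → B) since u0 is accessible from u0 and u0 ⊩ ¬B → B.
u0 ⊩ ¬B → B vacuously: no world accessible from u0 forces the antecedent ¬B.

No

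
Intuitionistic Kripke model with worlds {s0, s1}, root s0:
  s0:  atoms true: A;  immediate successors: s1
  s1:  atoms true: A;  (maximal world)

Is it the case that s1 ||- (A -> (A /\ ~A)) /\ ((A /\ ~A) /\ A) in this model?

No

s1 ||-/- (A -> (A /\ ~A)) /\ ((A /\ ~A) /\ A) since s1 fails A -> (A /\ ~A).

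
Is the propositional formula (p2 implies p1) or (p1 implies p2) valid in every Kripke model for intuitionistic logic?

No

This is the Gödel–Dummett linearity axiom, which is not intuitionistically valid.
A Kripke countermodel: worlds 0, 1, 2; order generated by 0 <= 1, 0 <= 2; atoms true at each world — 0:{}; 1:{p2}; 2:{p1}.
0 does not force (p2 implies p1) or (p1 implies p2): neither disjunct is forced at 0.
0 does not force p2 implies p1: at the accessible world 1, 1 forces p2 but 1 does not force p1.
1 lacks atom p1, so 1 does not force p1.
So the root 0 does not force the formula.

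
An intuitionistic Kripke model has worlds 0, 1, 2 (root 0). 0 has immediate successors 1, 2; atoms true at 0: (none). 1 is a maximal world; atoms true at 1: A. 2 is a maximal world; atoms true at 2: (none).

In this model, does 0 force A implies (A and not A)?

No

0 does not force A implies (A and not A): at the accessible world 1, 1 forces A but 1 does not force A and not A.
1 does not force A and not A since 1 fails not A.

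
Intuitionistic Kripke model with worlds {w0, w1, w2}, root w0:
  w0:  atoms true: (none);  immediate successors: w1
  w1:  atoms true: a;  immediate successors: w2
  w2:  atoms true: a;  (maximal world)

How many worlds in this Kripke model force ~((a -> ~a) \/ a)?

0

w0: does not force it — w0 ||-/- ~((a -> ~a) \/ a) since w1 is accessible from w0 and w1 ||- (a -> ~a) \/ a.
w1: does not force it — w1 ||-/- ~((a -> ~a) \/ a) since w1 is accessible from w1 and w1 ||- (a -> ~a) \/ a.
w2: does not force it.
Worlds forcing the formula: { }.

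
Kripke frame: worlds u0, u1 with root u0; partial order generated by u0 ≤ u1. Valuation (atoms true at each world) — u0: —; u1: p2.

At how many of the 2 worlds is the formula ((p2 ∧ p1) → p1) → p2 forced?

1

u0: does not force it — u0 ⊮ ((p2 ∧ p1) → p1) → p2: already at u0 itself, u0 ⊩ (p2 ∧ p1) → p1 but u0 ⊮ p2.
u1: forces it.
Worlds forcing the formula: {u1}.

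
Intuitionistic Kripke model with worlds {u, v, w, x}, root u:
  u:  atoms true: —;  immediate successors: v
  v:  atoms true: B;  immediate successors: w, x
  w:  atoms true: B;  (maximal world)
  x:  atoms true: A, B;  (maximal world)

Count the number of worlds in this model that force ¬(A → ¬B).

1

u: does not force it — u ⊮ ¬(A → ¬B) since w is accessible from u and w ⊩ A → ¬B.
v: does not force it — v ⊮ ¬(A → ¬B) since w is accessible from v and w ⊩ A → ¬B.
w: does not force it — w ⊮ ¬(A → ¬B) since w is accessible from w and w ⊩ A → ¬B.
x: forces it.
Worlds forcing the formula: {x}.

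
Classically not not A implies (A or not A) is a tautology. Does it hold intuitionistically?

No

This is a variant of double-negation elimination (deriving excluded middle from double negation), which is not intuitionistically valid.
A Kripke countermodel: worlds s0, s1; order generated by s0 <= s1; atoms true at each world — s0:{}; s1:{A}.
s0 does not force not not A implies (A or not A): already at s0 itself, s0 forces not not A but s0 does not force A or not A.
s0 does not force A or not A: neither disjunct is forced at s0.
s0 lacks atom A, so s0 does not force A.
So the root s0 does not force the formula.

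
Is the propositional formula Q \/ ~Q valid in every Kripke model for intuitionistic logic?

No

This is the law of excluded middle, which is not intuitionistically valid.
A Kripke countermodel: worlds 0, 1; order generated by 0 <= 1; atoms true at each world — 0:{}; 1:{Q}.
0 ||-/- Q \/ ~Q: neither disjunct is forced at 0.
0 lacks atom Q, so 0 ||-/- Q.
So the root 0 does not force the formula.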